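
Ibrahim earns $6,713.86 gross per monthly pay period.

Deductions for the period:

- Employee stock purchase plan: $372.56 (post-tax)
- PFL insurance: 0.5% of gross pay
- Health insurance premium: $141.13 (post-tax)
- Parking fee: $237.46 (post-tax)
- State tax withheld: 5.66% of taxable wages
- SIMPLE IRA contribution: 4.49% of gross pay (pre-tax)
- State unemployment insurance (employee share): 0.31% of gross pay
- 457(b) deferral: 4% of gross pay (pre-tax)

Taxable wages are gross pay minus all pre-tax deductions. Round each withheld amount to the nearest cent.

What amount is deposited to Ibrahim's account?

SIMPLE IRA contribution: $6,713.86 × 0.0449 = $301.45
457(b) deferral: $6,713.86 × 0.04 = $268.55
Pre-tax total = $301.45 + $268.55 = $570.00
Taxable wages = $6,713.86 − $570.00 = $6,143.86
State tax withheld: $6,143.86 × 0.0566 = $347.74
PFL insurance: $6,713.86 × 0.005 = $33.57
State unemployment insurance (employee share): $6,713.86 × 0.0031 = $20.81
Employee stock purchase plan: $372.56
Parking fee: $237.46
Health insurance premium: $141.13
Total deductions = $301.45 + $268.55 + $347.74 + $33.57 + $20.81 + $372.56 + $237.46 + $141.13 = $1,723.27
Net pay = $6,713.86 − $1,723.27 = $4,990.59

$4,990.59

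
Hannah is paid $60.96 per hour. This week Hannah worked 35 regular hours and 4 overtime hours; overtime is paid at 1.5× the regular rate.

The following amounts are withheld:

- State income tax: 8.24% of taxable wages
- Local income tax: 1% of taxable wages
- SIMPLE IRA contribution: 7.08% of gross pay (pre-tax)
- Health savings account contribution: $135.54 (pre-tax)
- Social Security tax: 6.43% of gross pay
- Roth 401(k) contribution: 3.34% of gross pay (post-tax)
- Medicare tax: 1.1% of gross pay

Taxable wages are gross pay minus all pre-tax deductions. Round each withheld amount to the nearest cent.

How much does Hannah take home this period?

$1,713.12

Regular pay: 35 × $60.96 = $2,133.60
Overtime pay: 4 × $60.96 × 1.5 = $365.76
Gross pay = $2,133.60 + $365.76 = $2,499.36
Health savings account contribution: $135.54
SIMPLE IRA contribution: $2,499.36 × 0.0708 = $176.95
Pre-tax total = $135.54 + $176.95 = $312.49
Taxable wages = $2,499.36 − $312.49 = $2,186.87
Local income tax: $2,186.87 × 0.01 = $21.87
State income tax: $2,186.87 × 0.0824 = $180.20
Social Security tax: $2,499.36 × 0.0643 = $160.71
Medicare tax: $2,499.36 × 0.011 = $27.49
Roth 401(k) contribution: $2,499.36 × 0.0334 = $83.48
Total deductions = $135.54 + $176.95 + $21.87 + $180.20 + $160.71 + $27.49 + $83.48 = $786.24
Net pay = $2,499.36 − $786.24 = $1,713.12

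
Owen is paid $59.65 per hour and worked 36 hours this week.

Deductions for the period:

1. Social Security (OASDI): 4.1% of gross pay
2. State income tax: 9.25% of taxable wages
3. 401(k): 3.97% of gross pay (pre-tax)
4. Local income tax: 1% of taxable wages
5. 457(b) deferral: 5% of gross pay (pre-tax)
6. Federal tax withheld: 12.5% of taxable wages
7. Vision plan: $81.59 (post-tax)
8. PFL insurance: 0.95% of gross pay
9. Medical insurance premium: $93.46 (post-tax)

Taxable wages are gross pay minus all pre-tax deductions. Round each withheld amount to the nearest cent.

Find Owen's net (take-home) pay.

$1226.57

Gross pay: 36 × $59.65 = $2147.40
457(b) deferral: $2147.40 × 0.05 = $107.37
401(k): $2147.40 × 0.0397 = $85.25
Pre-tax total = $107.37 + $85.25 = $192.62
Taxable wages = $2147.40 − $192.62 = $1954.78
State income tax: $1954.78 × 0.0925 = $180.82
Local income tax: $1954.78 × 0.01 = $19.55
Federal tax withheld: $1954.78 × 0.125 = $244.35
Social Security (OASDI): $2147.40 × 0.041 = $88.04
PFL insurance: $2147.40 × 0.0095 = $20.40
Vision plan: $81.59
Medical insurance premium: $93.46
Total deductions = $107.37 + $85.25 + $180.82 + $19.55 + $244.35 + $88.04 + $20.40 + $81.59 + $93.46 = $920.83
Net pay = $2147.40 − $920.83 = $1226.57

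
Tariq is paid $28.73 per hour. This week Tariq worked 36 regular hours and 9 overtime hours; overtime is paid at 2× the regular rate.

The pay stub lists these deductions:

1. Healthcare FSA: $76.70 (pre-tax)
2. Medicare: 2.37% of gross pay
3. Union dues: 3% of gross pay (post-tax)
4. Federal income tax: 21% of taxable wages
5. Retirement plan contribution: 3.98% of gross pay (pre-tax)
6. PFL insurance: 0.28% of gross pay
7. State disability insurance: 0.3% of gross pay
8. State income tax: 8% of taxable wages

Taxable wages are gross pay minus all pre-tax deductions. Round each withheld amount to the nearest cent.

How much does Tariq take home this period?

Regular pay: 36 × $28.73 = $1,034.28
Overtime pay: 9 × $28.73 × 2 = $517.14
Gross pay = $1,034.28 + $517.14 = $1,551.42
Healthcare FSA: $76.70
Retirement plan contribution: $1,551.42 × 0.0398 = $61.75
Pre-tax total = $76.70 + $61.75 = $138.45
Taxable wages = $1,551.42 − $138.45 = $1,412.97
State income tax: $1,412.97 × 0.08 = $113.04
Federal income tax: $1,412.97 × 0.21 = $296.72
PFL insurance: $1,551.42 × 0.0028 = $4.34
State disability insurance: $1,551.42 × 0.003 = $4.65
Medicare: $1,551.42 × 0.0237 = $36.77
Union dues: $1,551.42 × 0.03 = $46.54
Total deductions = $76.70 + $61.75 + $113.04 + $296.72 + $4.34 + $4.65 + $36.77 + $46.54 = $640.51
Net pay = $1,551.42 − $640.51 = $910.91

$910.91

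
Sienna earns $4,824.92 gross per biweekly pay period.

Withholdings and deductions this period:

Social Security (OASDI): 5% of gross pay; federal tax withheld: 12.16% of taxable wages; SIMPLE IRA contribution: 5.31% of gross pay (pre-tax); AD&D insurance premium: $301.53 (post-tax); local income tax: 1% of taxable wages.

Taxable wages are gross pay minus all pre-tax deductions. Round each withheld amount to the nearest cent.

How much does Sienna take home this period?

SIMPLE IRA contribution: $4,824.92 × 0.0531 = $256.20
Taxable wages = $4,824.92 − $256.20 = $4,568.72
Local income tax: $4,568.72 × 0.01 = $45.69
Federal tax withheld: $4,568.72 × 0.1216 = $555.56
Social Security (OASDI): $4,824.92 × 0.05 = $241.25
AD&D insurance premium: $301.53
Total deductions = $256.20 + $45.69 + $555.56 + $241.25 + $301.53 = $1,400.23
Net pay = $4,824.92 − $1,400.23 = $3,424.69

$3,424.69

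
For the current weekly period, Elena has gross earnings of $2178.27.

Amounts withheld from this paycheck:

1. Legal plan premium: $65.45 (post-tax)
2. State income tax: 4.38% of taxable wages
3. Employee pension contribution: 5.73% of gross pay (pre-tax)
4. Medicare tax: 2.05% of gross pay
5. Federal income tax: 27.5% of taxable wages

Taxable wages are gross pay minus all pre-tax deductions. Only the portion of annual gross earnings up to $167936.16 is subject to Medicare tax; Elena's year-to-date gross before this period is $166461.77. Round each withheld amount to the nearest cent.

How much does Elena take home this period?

$1303.15

Employee pension contribution: $2178.27 × 0.0573 = $124.81
Taxable wages = $2178.27 − $124.81 = $2053.46
Federal income tax: $2053.46 × 0.275 = $564.70
State income tax: $2053.46 × 0.0438 = $89.94
Medicare tax: only $167936.16 − $166461.77 = $1474.39 of this check is subject → $1474.39 × 0.0205 = $30.22
Legal plan premium: $65.45
Total deductions = $124.81 + $564.70 + $89.94 + $30.22 + $65.45 = $875.12
Net pay = $2178.27 − $875.12 = $1303.15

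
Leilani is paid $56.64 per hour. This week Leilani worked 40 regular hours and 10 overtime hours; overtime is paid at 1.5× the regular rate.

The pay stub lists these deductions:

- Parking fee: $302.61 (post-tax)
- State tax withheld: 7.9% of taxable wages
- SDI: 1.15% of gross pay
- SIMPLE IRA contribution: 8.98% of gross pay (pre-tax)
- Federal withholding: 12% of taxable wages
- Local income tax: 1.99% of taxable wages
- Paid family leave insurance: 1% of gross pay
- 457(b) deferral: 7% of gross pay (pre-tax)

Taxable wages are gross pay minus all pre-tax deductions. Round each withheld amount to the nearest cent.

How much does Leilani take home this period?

Regular pay: 40 × $56.64 = $2,265.60
Overtime pay: 10 × $56.64 × 1.5 = $849.60
Gross pay = $2,265.60 + $849.60 = $3,115.20
SIMPLE IRA contribution: $3,115.20 × 0.0898 = $279.74
457(b) deferral: $3,115.20 × 0.07 = $218.06
Pre-tax total = $279.74 + $218.06 = $497.80
Taxable wages = $3,115.20 − $497.80 = $2,617.40
Federal withholding: $2,617.40 × 0.12 = $314.09
State tax withheld: $2,617.40 × 0.079 = $206.77
Local income tax: $2,617.40 × 0.0199 = $52.09
Paid family leave insurance: $3,115.20 × 0.01 = $31.15
SDI: $3,115.20 × 0.0115 = $35.82
Parking fee: $302.61
Total deductions = $279.74 + $218.06 + $314.09 + $206.77 + $52.09 + $31.15 + $35.82 + $302.61 = $1,440.33
Net pay = $3,115.20 − $1,440.33 = $1,674.87

$1,674.87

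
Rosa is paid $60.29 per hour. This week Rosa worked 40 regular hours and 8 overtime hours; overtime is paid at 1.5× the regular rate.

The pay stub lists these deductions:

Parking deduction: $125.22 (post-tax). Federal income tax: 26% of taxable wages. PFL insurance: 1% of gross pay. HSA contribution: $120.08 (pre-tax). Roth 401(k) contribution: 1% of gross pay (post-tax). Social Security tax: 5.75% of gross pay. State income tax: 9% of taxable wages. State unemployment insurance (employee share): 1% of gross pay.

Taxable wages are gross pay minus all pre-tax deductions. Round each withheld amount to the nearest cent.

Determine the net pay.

$1,560.21

Regular pay: 40 × $60.29 = $2,411.60
Overtime pay: 8 × $60.29 × 1.5 = $723.48
Gross pay = $2,411.60 + $723.48 = $3,135.08
HSA contribution: $120.08
Taxable wages = $3,135.08 − $120.08 = $3,015.00
State income tax: $3,015.00 × 0.09 = $271.35
Federal income tax: $3,015.00 × 0.26 = $783.90
PFL insurance: $3,135.08 × 0.01 = $31.35
State unemployment insurance (employee share): $3,135.08 × 0.01 = $31.35
Social Security tax: $3,135.08 × 0.0575 = $180.27
Roth 401(k) contribution: $3,135.08 × 0.01 = $31.35
Parking deduction: $125.22
Total deductions = $120.08 + $271.35 + $783.90 + $31.35 + $31.35 + $180.27 + $31.35 + $125.22 = $1,574.87
Net pay = $3,135.08 − $1,574.87 = $1,560.21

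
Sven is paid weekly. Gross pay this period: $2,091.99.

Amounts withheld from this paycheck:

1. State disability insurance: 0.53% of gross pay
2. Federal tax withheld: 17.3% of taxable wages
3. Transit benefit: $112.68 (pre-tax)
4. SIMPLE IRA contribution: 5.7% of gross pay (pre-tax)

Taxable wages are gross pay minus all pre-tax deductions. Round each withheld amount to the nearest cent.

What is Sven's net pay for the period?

$1,527.19

SIMPLE IRA contribution: $2,091.99 × 0.057 = $119.24
Transit benefit: $112.68
Pre-tax total = $119.24 + $112.68 = $231.92
Taxable wages = $2,091.99 − $231.92 = $1,860.07
Federal tax withheld: $1,860.07 × 0.173 = $321.79
State disability insurance: $2,091.99 × 0.0053 = $11.09
Total deductions = $119.24 + $112.68 + $321.79 + $11.09 = $564.80
Net pay = $2,091.99 − $564.80 = $1,527.19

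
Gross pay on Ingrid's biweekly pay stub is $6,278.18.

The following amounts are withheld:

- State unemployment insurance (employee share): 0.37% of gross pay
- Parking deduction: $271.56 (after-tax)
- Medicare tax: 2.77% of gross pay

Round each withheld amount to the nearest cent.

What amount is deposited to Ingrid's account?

$5,809.48

Medicare tax: $6,278.18 × 0.0277 = $173.91
State unemployment insurance (employee share): $6,278.18 × 0.0037 = $23.23
Parking deduction: $271.56
Total deductions = $173.91 + $23.23 + $271.56 = $468.70
Net pay = $6,278.18 − $468.70 = $5,809.48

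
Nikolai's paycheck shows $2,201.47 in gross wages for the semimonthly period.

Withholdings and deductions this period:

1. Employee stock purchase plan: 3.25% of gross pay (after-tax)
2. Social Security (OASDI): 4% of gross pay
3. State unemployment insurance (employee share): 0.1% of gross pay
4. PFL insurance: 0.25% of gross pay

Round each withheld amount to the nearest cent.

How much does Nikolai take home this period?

$2,034.16

Social Security (OASDI): $2,201.47 × 0.04 = $88.06
State unemployment insurance (employee share): $2,201.47 × 0.001 = $2.20
PFL insurance: $2,201.47 × 0.0025 = $5.50
Employee stock purchase plan: $2,201.47 × 0.0325 = $71.55
Total deductions = $88.06 + $2.20 + $5.50 + $71.55 = $167.31
Net pay = $2,201.47 − $167.31 = $2,034.16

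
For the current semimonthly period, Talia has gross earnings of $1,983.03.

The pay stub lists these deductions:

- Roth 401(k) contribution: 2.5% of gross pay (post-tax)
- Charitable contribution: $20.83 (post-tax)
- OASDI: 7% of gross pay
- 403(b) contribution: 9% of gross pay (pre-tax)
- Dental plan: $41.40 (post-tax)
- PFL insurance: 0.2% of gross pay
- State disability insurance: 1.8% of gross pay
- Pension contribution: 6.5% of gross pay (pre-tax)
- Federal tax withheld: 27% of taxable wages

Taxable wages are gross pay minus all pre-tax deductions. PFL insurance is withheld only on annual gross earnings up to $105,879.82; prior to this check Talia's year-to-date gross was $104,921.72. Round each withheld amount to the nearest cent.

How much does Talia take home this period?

$935.00

Pension contribution: $1,983.03 × 0.065 = $128.90
403(b) contribution: $1,983.03 × 0.09 = $178.47
Pre-tax total = $128.90 + $178.47 = $307.37
Taxable wages = $1,983.03 − $307.37 = $1,675.66
Federal tax withheld: $1,675.66 × 0.27 = $452.43
PFL insurance: only $105,879.82 − $104,921.72 = $958.10 of this check is subject → $958.10 × 0.002 = $1.92
State disability insurance: $1,983.03 × 0.018 = $35.69
OASDI: $1,983.03 × 0.07 = $138.81
Charitable contribution: $20.83
Dental plan: $41.40
Roth 401(k) contribution: $1,983.03 × 0.025 = $49.58
Total deductions = $128.90 + $178.47 + $452.43 + $1.92 + $35.69 + $138.81 + $20.83 + $41.40 + $49.58 = $1,048.03
Net pay = $1,983.03 − $1,048.03 = $935.00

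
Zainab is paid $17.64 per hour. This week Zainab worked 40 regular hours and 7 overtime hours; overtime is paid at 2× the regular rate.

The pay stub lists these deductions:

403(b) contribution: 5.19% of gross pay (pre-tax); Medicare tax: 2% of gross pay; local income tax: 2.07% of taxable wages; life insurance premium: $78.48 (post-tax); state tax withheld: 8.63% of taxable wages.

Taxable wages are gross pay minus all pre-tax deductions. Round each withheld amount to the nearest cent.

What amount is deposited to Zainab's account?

$708.96

Regular pay: 40 × $17.64 = $705.60
Overtime pay: 7 × $17.64 × 2 = $246.96
Gross pay = $705.60 + $246.96 = $952.56
403(b) contribution: $952.56 × 0.0519 = $49.44
Taxable wages = $952.56 − $49.44 = $903.12
Local income tax: $903.12 × 0.0207 = $18.69
State tax withheld: $903.12 × 0.0863 = $77.94
Medicare tax: $952.56 × 0.02 = $19.05
Life insurance premium: $78.48
Total deductions = $49.44 + $18.69 + $77.94 + $19.05 + $78.48 = $243.60
Net pay = $952.56 − $243.60 = $708.96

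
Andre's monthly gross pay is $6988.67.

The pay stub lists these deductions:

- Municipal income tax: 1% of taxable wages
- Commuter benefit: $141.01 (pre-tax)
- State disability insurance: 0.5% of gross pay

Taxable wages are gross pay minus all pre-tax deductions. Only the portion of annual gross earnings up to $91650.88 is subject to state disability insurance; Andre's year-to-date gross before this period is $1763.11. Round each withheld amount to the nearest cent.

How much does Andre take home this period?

$6744.24

Commuter benefit: $141.01
Taxable wages = $6988.67 − $141.01 = $6847.66
Municipal income tax: $6847.66 × 0.01 = $68.48
State disability insurance: cap not yet reached, full $6988.67 is subject → $6988.67 × 0.005 = $34.94
Total deductions = $141.01 + $68.48 + $34.94 = $244.43
Net pay = $6988.67 − $244.43 = $6744.24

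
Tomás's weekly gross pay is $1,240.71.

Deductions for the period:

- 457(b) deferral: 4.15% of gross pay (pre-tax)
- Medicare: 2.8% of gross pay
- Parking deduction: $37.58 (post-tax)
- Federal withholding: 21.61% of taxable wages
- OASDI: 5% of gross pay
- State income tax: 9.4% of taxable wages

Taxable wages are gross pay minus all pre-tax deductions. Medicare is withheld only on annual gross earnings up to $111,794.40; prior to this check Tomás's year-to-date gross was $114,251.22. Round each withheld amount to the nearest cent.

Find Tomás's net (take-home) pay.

457(b) deferral: $1,240.71 × 0.0415 = $51.49
Taxable wages = $1,240.71 − $51.49 = $1,189.22
Federal withholding: $1,189.22 × 0.2161 = $256.99
State income tax: $1,189.22 × 0.094 = $111.79
Medicare: annual cap $111,794.40 already reached (YTD $114,251.22), so $0.00
OASDI: $1,240.71 × 0.05 = $62.04
Parking deduction: $37.58
Total deductions = $51.49 + $256.99 + $111.79 + $0.00 + $62.04 + $37.58 = $519.89
Net pay = $1,240.71 − $519.89 = $720.82

$720.82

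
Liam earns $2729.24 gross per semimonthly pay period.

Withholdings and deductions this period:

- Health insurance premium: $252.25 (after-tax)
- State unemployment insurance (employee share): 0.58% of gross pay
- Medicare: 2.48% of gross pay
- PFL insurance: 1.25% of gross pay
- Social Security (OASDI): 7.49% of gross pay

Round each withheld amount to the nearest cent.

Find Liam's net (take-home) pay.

$2154.93

Medicare: $2729.24 × 0.0248 = $67.69
State unemployment insurance (employee share): $2729.24 × 0.0058 = $15.83
PFL insurance: $2729.24 × 0.0125 = $34.12
Social Security (OASDI): $2729.24 × 0.0749 = $204.42
Health insurance premium: $252.25
Total deductions = $67.69 + $15.83 + $34.12 + $204.42 + $252.25 = $574.31
Net pay = $2729.24 − $574.31 = $2154.93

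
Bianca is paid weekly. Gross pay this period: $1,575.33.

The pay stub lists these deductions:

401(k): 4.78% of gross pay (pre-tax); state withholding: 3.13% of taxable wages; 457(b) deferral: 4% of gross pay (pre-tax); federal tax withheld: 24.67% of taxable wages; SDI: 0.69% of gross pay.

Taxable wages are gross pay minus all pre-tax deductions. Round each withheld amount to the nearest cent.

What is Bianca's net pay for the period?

$1,026.66

457(b) deferral: $1,575.33 × 0.04 = $63.01
401(k): $1,575.33 × 0.0478 = $75.30
Pre-tax total = $63.01 + $75.30 = $138.31
Taxable wages = $1,575.33 − $138.31 = $1,437.02
State withholding: $1,437.02 × 0.0313 = $44.98
Federal tax withheld: $1,437.02 × 0.2467 = $354.51
SDI: $1,575.33 × 0.0069 = $10.87
Total deductions = $63.01 + $75.30 + $44.98 + $354.51 + $10.87 = $548.67
Net pay = $1,575.33 − $548.67 = $1,026.66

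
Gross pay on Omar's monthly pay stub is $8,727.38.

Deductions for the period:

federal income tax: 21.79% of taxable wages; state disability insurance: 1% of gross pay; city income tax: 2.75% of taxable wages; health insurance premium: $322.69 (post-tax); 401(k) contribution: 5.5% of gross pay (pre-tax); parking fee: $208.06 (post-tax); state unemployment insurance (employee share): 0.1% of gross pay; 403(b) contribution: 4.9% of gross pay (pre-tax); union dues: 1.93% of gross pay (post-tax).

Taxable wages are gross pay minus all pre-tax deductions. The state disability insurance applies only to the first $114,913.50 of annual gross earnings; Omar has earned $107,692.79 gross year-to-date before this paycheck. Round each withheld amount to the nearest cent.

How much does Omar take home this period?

403(b) contribution: $8,727.38 × 0.049 = $427.64
401(k) contribution: $8,727.38 × 0.055 = $480.01
Pre-tax total = $427.64 + $480.01 = $907.65
Taxable wages = $8,727.38 − $907.65 = $7,819.73
Federal income tax: $7,819.73 × 0.2179 = $1,703.92
City income tax: $7,819.73 × 0.0275 = $215.04
State disability insurance: only $114,913.50 − $107,692.79 = $7,220.71 of this check is subject → $7,220.71 × 0.01 = $72.21
State unemployment insurance (employee share): $8,727.38 × 0.001 = $8.73
Health insurance premium: $322.69
Parking fee: $208.06
Union dues: $8,727.38 × 0.0193 = $168.44
Total deductions = $427.64 + $480.01 + $1,703.92 + $215.04 + $72.21 + $8.73 + $322.69 + $208.06 + $168.44 = $3,606.74
Net pay = $8,727.38 − $3,606.74 = $5,120.64

$5,120.64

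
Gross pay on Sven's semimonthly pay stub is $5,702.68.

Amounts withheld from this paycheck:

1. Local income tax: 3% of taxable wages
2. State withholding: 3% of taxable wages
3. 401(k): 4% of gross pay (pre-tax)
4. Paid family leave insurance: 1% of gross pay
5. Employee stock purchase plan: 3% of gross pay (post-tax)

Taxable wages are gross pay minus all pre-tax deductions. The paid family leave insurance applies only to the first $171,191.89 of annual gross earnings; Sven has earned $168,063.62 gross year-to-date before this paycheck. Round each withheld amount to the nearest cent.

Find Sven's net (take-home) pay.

401(k): $5,702.68 × 0.04 = $228.11
Taxable wages = $5,702.68 − $228.11 = $5,474.57
State withholding: $5,474.57 × 0.03 = $164.24
Local income tax: $5,474.57 × 0.03 = $164.24
Paid family leave insurance: only $171,191.89 − $168,063.62 = $3,128.27 of this check is subject → $3,128.27 × 0.01 = $31.28
Employee stock purchase plan: $5,702.68 × 0.03 = $171.08
Total deductions = $228.11 + $164.24 + $164.24 + $31.28 + $171.08 = $758.95
Net pay = $5,702.68 − $758.95 = $4,943.73

$4,943.73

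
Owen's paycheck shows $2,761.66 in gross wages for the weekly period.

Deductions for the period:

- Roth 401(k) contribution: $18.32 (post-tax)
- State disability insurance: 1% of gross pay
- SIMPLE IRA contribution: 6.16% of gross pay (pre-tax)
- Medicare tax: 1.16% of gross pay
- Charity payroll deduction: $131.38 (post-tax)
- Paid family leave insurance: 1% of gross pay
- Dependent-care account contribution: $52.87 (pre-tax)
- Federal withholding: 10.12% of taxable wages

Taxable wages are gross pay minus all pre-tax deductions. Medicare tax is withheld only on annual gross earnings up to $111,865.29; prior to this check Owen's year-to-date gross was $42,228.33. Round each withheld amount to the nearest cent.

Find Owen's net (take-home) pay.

SIMPLE IRA contribution: $2,761.66 × 0.0616 = $170.12
Dependent-care account contribution: $52.87
Pre-tax total = $170.12 + $52.87 = $222.99
Taxable wages = $2,761.66 − $222.99 = $2,538.67
Federal withholding: $2,538.67 × 0.1012 = $256.91
Paid family leave insurance: $2,761.66 × 0.01 = $27.62
Medicare tax: cap not yet reached, full $2,761.66 is subject → $2,761.66 × 0.0116 = $32.04
State disability insurance: $2,761.66 × 0.01 = $27.62
Charity payroll deduction: $131.38
Roth 401(k) contribution: $18.32
Total deductions = $170.12 + $52.87 + $256.91 + $27.62 + $32.04 + $27.62 + $131.38 + $18.32 = $716.88
Net pay = $2,761.66 − $716.88 = $2,044.78

$2,044.78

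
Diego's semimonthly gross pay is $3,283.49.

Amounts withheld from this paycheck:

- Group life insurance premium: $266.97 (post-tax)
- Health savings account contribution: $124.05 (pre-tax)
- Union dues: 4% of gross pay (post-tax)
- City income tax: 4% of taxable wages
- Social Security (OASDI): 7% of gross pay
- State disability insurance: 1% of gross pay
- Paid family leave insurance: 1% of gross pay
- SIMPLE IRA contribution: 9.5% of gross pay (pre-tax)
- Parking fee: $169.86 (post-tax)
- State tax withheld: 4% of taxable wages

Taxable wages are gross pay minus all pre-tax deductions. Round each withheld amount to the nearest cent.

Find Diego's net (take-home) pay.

$1,756.04

Health savings account contribution: $124.05
SIMPLE IRA contribution: $3,283.49 × 0.095 = $311.93
Pre-tax total = $124.05 + $311.93 = $435.98
Taxable wages = $3,283.49 − $435.98 = $2,847.51
State tax withheld: $2,847.51 × 0.04 = $113.90
City income tax: $2,847.51 × 0.04 = $113.90
Social Security (OASDI): $3,283.49 × 0.07 = $229.84
Paid family leave insurance: $3,283.49 × 0.01 = $32.83
State disability insurance: $3,283.49 × 0.01 = $32.83
Union dues: $3,283.49 × 0.04 = $131.34
Group life insurance premium: $266.97
Parking fee: $169.86
Total deductions = $124.05 + $311.93 + $113.90 + $113.90 + $229.84 + $32.83 + $32.83 + $131.34 + $266.97 + $169.86 = $1,527.45
Net pay = $3,283.49 − $1,527.45 = $1,756.04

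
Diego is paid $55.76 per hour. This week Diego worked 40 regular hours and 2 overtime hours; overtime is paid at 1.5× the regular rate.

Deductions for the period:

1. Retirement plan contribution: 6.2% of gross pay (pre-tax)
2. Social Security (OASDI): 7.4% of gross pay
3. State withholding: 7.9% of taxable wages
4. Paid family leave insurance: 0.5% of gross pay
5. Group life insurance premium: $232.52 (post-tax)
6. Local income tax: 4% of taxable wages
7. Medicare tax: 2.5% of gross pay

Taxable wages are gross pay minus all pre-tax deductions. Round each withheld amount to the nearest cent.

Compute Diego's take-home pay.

$1499.51

Regular pay: 40 × $55.76 = $2230.40
Overtime pay: 2 × $55.76 × 1.5 = $167.28
Gross pay = $2230.40 + $167.28 = $2397.68
Retirement plan contribution: $2397.68 × 0.062 = $148.66
Taxable wages = $2397.68 − $148.66 = $2249.02
Local income tax: $2249.02 × 0.04 = $89.96
State withholding: $2249.02 × 0.079 = $177.67
Paid family leave insurance: $2397.68 × 0.005 = $11.99
Social Security (OASDI): $2397.68 × 0.074 = $177.43
Medicare tax: $2397.68 × 0.025 = $59.94
Group life insurance premium: $232.52
Total deductions = $148.66 + $89.96 + $177.67 + $11.99 + $177.43 + $59.94 + $232.52 = $898.17
Net pay = $2397.68 − $898.17 = $1499.51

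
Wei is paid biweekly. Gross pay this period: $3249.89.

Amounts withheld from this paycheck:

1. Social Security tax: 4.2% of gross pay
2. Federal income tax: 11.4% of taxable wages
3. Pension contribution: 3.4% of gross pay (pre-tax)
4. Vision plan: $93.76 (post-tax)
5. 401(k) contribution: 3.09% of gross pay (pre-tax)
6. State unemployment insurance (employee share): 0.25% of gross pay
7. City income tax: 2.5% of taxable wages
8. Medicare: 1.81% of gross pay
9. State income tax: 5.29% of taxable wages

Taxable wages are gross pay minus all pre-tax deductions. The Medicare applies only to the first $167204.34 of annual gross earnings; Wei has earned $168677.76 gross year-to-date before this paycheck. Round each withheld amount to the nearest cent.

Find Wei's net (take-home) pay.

$2217.42

401(k) contribution: $3249.89 × 0.0309 = $100.42
Pension contribution: $3249.89 × 0.034 = $110.50
Pre-tax total = $100.42 + $110.50 = $210.92
Taxable wages = $3249.89 − $210.92 = $3038.97
State income tax: $3038.97 × 0.0529 = $160.76
City income tax: $3038.97 × 0.025 = $75.97
Federal income tax: $3038.97 × 0.114 = $346.44
State unemployment insurance (employee share): $3249.89 × 0.0025 = $8.12
Social Security tax: $3249.89 × 0.042 = $136.50
Medicare: annual cap $167204.34 already reached (YTD $168677.76), so $0.00
Vision plan: $93.76
Total deductions = $100.42 + $110.50 + $160.76 + $75.97 + $346.44 + $8.12 + $136.50 + $0.00 + $93.76 = $1032.47
Net pay = $3249.89 − $1032.47 = $2217.42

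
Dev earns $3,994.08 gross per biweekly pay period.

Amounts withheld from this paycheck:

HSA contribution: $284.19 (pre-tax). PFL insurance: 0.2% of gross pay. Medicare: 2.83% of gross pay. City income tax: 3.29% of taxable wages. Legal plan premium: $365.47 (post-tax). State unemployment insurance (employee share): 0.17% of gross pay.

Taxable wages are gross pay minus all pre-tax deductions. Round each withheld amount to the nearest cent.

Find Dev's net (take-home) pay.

$3,094.55

HSA contribution: $284.19
Taxable wages = $3,994.08 − $284.19 = $3,709.89
City income tax: $3,709.89 × 0.0329 = $122.06
PFL insurance: $3,994.08 × 0.002 = $7.99
State unemployment insurance (employee share): $3,994.08 × 0.0017 = $6.79
Medicare: $3,994.08 × 0.0283 = $113.03
Legal plan premium: $365.47
Total deductions = $284.19 + $122.06 + $7.99 + $6.79 + $113.03 + $365.47 = $899.53
Net pay = $3,994.08 − $899.53 = $3,094.55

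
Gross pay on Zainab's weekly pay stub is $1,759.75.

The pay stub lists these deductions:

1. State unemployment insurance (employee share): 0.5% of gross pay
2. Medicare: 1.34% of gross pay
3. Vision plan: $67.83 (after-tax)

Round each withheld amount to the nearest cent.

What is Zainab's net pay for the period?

$1,659.54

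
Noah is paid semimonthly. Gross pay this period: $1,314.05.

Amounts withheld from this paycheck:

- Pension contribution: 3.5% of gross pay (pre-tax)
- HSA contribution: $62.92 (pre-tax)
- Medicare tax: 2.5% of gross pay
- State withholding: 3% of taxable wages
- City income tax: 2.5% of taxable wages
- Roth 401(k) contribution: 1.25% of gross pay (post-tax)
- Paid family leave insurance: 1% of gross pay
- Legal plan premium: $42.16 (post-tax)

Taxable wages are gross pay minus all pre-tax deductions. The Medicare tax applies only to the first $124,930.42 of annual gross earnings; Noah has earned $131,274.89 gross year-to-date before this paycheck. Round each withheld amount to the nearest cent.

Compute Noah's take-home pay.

$1,067.13

Pension contribution: $1,314.05 × 0.035 = $45.99
HSA contribution: $62.92
Pre-tax total = $45.99 + $62.92 = $108.91
Taxable wages = $1,314.05 − $108.91 = $1,205.14
City income tax: $1,205.14 × 0.025 = $30.13
State withholding: $1,205.14 × 0.03 = $36.15
Medicare tax: annual cap $124,930.42 already reached (YTD $131,274.89), so $0.00
Paid family leave insurance: $1,314.05 × 0.01 = $13.14
Roth 401(k) contribution: $1,314.05 × 0.0125 = $16.43
Legal plan premium: $42.16
Total deductions = $45.99 + $62.92 + $30.13 + $36.15 + $0.00 + $13.14 + $16.43 + $42.16 = $246.92
Net pay = $1,314.05 − $246.92 = $1,067.13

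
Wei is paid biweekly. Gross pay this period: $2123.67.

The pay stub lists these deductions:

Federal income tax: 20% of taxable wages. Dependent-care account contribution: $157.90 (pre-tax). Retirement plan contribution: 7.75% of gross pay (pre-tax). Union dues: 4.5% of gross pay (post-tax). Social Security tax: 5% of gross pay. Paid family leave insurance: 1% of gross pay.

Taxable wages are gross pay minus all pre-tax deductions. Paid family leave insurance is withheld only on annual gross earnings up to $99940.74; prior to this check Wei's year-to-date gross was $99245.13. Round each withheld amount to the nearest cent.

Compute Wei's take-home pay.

$1232.24

Dependent-care account contribution: $157.90
Retirement plan contribution: $2123.67 × 0.0775 = $164.58
Pre-tax total = $157.90 + $164.58 = $322.48
Taxable wages = $2123.67 − $322.48 = $1801.19
Federal income tax: $1801.19 × 0.2 = $360.24
Paid family leave insurance: only $99940.74 − $99245.13 = $695.61 of this check is subject → $695.61 × 0.01 = $6.96
Social Security tax: $2123.67 × 0.05 = $106.18
Union dues: $2123.67 × 0.045 = $95.57
Total deductions = $157.90 + $164.58 + $360.24 + $6.96 + $106.18 + $95.57 = $891.43
Net pay = $2123.67 − $891.43 = $1232.24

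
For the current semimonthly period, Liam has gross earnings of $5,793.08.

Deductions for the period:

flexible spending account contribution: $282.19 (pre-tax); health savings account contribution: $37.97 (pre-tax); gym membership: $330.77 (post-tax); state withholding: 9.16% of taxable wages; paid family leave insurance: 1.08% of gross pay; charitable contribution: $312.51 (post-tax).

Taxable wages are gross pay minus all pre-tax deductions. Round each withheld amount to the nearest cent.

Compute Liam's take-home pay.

$4,265.75

Health savings account contribution: $37.97
Flexible spending account contribution: $282.19
Pre-tax total = $37.97 + $282.19 = $320.16
Taxable wages = $5,793.08 − $320.16 = $5,472.92
State withholding: $5,472.92 × 0.0916 = $501.32
Paid family leave insurance: $5,793.08 × 0.0108 = $62.57
Gym membership: $330.77
Charitable contribution: $312.51
Total deductions = $37.97 + $282.19 + $501.32 + $62.57 + $330.77 + $312.51 = $1,527.33
Net pay = $5,793.08 − $1,527.33 = $4,265.75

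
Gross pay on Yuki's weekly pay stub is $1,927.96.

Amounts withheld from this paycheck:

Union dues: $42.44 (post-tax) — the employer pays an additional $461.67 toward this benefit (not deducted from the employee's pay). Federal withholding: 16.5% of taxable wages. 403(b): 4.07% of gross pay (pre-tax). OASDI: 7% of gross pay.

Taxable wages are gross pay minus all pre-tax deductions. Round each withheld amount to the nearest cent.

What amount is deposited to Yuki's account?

$1,366.92

403(b): $1,927.96 × 0.0407 = $78.47
Taxable wages = $1,927.96 − $78.47 = $1,849.49
Federal withholding: $1,849.49 × 0.165 = $305.17
OASDI: $1,927.96 × 0.07 = $134.96
Union dues: $42.44
(Employer's $461.67 toward union dues is not withheld from the employee.)
Total deductions = $78.47 + $305.17 + $134.96 + $42.44 = $561.04
Net pay = $1,927.96 − $561.04 = $1,366.92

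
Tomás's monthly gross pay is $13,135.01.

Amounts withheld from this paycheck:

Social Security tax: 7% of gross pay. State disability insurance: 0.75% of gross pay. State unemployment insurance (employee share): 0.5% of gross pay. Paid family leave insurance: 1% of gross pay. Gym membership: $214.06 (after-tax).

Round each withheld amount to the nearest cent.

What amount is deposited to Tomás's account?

$11,705.96

State unemployment insurance (employee share): $13,135.01 × 0.005 = $65.68
Paid family leave insurance: $13,135.01 × 0.01 = $131.35
Social Security tax: $13,135.01 × 0.07 = $919.45
State disability insurance: $13,135.01 × 0.0075 = $98.51
Gym membership: $214.06
Total deductions = $65.68 + $131.35 + $919.45 + $98.51 + $214.06 = $1,429.05
Net pay = $13,135.01 − $1,429.05 = $11,705.96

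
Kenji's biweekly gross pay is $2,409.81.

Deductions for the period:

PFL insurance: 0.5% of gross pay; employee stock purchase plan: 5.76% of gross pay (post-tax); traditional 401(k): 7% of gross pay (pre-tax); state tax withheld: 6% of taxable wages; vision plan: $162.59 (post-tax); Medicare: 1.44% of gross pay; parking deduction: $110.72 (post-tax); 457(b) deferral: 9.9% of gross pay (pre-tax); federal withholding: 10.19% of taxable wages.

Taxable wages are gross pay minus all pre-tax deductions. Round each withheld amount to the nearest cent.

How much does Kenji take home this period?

$1,219.47

457(b) deferral: $2,409.81 × 0.099 = $238.57
Traditional 401(k): $2,409.81 × 0.07 = $168.69
Pre-tax total = $238.57 + $168.69 = $407.26
Taxable wages = $2,409.81 − $407.26 = $2,002.55
Federal withholding: $2,002.55 × 0.1019 = $204.06
State tax withheld: $2,002.55 × 0.06 = $120.15
PFL insurance: $2,409.81 × 0.005 = $12.05
Medicare: $2,409.81 × 0.0144 = $34.70
Parking deduction: $110.72
Vision plan: $162.59
Employee stock purchase plan: $2,409.81 × 0.0576 = $138.81
Total deductions = $238.57 + $168.69 + $204.06 + $120.15 + $12.05 + $34.70 + $110.72 + $162.59 + $138.81 = $1,190.34
Net pay = $2,409.81 − $1,190.34 = $1,219.47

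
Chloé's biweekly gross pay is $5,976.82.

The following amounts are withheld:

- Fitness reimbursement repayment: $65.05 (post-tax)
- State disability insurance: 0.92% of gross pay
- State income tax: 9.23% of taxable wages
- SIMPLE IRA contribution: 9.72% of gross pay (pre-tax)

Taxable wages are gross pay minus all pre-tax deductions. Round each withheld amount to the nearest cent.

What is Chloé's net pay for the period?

$4,777.79

SIMPLE IRA contribution: $5,976.82 × 0.0972 = $580.95
Taxable wages = $5,976.82 − $580.95 = $5,395.87
State income tax: $5,395.87 × 0.0923 = $498.04
State disability insurance: $5,976.82 × 0.0092 = $54.99
Fitness reimbursement repayment: $65.05
Total deductions = $580.95 + $498.04 + $54.99 + $65.05 = $1,199.03
Net pay = $5,976.82 − $1,199.03 = $4,777.79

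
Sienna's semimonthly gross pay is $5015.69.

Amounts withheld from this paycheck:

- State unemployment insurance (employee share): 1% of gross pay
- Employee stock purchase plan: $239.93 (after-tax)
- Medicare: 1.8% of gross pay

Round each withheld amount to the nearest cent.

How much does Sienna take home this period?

Medicare: $5015.69 × 0.018 = $90.28
State unemployment insurance (employee share): $5015.69 × 0.01 = $50.16
Employee stock purchase plan: $239.93
Total deductions = $90.28 + $50.16 + $239.93 = $380.37
Net pay = $5015.69 − $380.37 = $4635.32

$4635.32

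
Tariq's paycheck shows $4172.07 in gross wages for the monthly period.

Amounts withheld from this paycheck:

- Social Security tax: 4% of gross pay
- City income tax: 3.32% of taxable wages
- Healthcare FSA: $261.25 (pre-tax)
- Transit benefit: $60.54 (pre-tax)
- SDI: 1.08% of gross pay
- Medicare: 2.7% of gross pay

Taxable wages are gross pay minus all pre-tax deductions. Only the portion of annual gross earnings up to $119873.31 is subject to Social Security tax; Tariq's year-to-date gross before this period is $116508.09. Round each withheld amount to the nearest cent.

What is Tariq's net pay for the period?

$3430.13

Healthcare FSA: $261.25
Transit benefit: $60.54
Pre-tax total = $261.25 + $60.54 = $321.79
Taxable wages = $4172.07 − $321.79 = $3850.28
City income tax: $3850.28 × 0.0332 = $127.83
Medicare: $4172.07 × 0.027 = $112.65
SDI: $4172.07 × 0.0108 = $45.06
Social Security tax: only $119873.31 − $116508.09 = $3365.22 of this check is subject → $3365.22 × 0.04 = $134.61
Total deductions = $261.25 + $60.54 + $127.83 + $112.65 + $45.06 + $134.61 = $741.94
Net pay = $4172.07 − $741.94 = $3430.13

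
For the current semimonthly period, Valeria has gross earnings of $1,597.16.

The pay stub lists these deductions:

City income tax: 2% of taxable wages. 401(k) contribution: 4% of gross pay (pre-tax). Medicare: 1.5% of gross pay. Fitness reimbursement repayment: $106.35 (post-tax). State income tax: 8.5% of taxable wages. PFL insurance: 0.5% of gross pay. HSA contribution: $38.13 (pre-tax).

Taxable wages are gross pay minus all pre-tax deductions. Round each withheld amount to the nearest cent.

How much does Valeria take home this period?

$1,199.85

401(k) contribution: $1,597.16 × 0.04 = $63.89
HSA contribution: $38.13
Pre-tax total = $63.89 + $38.13 = $102.02
Taxable wages = $1,597.16 − $102.02 = $1,495.14
City income tax: $1,495.14 × 0.02 = $29.90
State income tax: $1,495.14 × 0.085 = $127.09
PFL insurance: $1,597.16 × 0.005 = $7.99
Medicare: $1,597.16 × 0.015 = $23.96
Fitness reimbursement repayment: $106.35
Total deductions = $63.89 + $38.13 + $29.90 + $127.09 + $7.99 + $23.96 + $106.35 = $397.31
Net pay = $1,597.16 − $397.31 = $1,199.85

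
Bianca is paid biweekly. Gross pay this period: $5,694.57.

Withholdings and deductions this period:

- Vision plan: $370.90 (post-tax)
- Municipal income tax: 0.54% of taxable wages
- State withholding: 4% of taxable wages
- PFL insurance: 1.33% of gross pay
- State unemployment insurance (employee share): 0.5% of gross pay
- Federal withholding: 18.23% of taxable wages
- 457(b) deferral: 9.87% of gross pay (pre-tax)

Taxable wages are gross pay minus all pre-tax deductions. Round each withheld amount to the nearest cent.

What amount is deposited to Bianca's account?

$3,488.73

457(b) deferral: $5,694.57 × 0.0987 = $562.05
Taxable wages = $5,694.57 − $562.05 = $5,132.52
State withholding: $5,132.52 × 0.04 = $205.30
Federal withholding: $5,132.52 × 0.1823 = $935.66
Municipal income tax: $5,132.52 × 0.0054 = $27.72
State unemployment insurance (employee share): $5,694.57 × 0.005 = $28.47
PFL insurance: $5,694.57 × 0.0133 = $75.74
Vision plan: $370.90
Total deductions = $562.05 + $205.30 + $935.66 + $27.72 + $28.47 + $75.74 + $370.90 = $2,205.84
Net pay = $5,694.57 − $2,205.84 = $3,488.73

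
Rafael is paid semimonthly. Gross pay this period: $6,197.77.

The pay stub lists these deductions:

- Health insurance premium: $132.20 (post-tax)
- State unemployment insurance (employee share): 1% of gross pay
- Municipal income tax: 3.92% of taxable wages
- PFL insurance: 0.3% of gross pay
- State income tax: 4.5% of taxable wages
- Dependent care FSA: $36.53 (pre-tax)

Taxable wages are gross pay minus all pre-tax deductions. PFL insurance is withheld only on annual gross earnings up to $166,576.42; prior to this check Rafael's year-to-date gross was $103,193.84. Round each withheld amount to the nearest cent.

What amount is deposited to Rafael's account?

$5,429.69

Dependent care FSA: $36.53
Taxable wages = $6,197.77 − $36.53 = $6,161.24
Municipal income tax: $6,161.24 × 0.0392 = $241.52
State income tax: $6,161.24 × 0.045 = $277.26
PFL insurance: cap not yet reached, full $6,197.77 is subject → $6,197.77 × 0.003 = $18.59
State unemployment insurance (employee share): $6,197.77 × 0.01 = $61.98
Health insurance premium: $132.20
Total deductions = $36.53 + $241.52 + $277.26 + $18.59 + $61.98 + $132.20 = $768.08
Net pay = $6,197.77 − $768.08 = $5,429.69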